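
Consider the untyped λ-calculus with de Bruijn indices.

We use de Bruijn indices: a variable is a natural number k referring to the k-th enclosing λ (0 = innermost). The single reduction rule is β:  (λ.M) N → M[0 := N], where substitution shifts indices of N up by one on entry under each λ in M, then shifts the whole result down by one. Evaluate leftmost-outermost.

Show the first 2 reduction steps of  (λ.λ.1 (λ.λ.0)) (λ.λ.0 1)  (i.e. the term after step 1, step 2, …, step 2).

Answer: after 2 steps: λ.λ.0 (λ.λ.0)

Working:
  start: (λ.λ.1 (λ.λ.0)) (λ.λ.0 1)
  [1] λ.(λ.λ.0 1) (λ.λ.0)
  [2] λ.λ.0 (λ.λ.0)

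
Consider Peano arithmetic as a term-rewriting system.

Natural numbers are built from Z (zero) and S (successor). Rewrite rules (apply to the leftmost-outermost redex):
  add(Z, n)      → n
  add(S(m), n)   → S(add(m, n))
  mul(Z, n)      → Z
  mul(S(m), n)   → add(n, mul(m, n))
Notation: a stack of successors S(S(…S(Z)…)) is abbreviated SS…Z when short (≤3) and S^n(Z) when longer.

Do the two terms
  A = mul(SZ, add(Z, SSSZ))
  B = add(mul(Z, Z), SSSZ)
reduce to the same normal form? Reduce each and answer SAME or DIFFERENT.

Answer: SAME — A ⇓ SSSZ, B ⇓ SSSZ

Working:
Term A:
  start: mul(SZ, add(Z, SSSZ))
  [1] add(add(Z, SSSZ), mul(Z, add(Z, SSSZ)))
  [2] add(SSSZ, mul(Z, add(Z, SSSZ)))
  [3] S(add(SSZ, mul(Z, add(Z, SSSZ))))
  [4] S(S(add(SZ, mul(Z, add(Z, SSSZ)))))
  [5] S(S(S(add(Z, mul(Z, add(Z, SSSZ))))))
  [6] S(S(S(mul(Z, add(Z, SSSZ)))))
  [7] SSSZ

Term B:
  start: add(mul(Z, Z), SSSZ)
  [1] add(Z, SSSZ)
  [2] SSSZ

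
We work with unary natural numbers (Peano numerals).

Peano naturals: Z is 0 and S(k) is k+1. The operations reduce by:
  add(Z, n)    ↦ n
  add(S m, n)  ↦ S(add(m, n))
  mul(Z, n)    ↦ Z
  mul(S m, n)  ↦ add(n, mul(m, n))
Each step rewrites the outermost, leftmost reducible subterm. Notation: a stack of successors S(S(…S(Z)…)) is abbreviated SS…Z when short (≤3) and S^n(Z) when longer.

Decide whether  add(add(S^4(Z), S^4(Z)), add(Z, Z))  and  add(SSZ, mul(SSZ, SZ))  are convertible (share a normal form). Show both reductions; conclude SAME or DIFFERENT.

Answer: DIFFERENT — A ⇓ S^8(Z), B ⇓ S^4(Z)

Working:
Term A:
  start: add(add(S^4(Z), S^4(Z)), add(Z, Z))
  →1  add(S(add(SSSZ, S^4(Z))), add(Z, Z))
  →2  S(add(add(SSSZ, S^4(Z)), add(Z, Z)))
  →3  S(add(S(add(SSZ, S^4(Z))), add(Z, Z)))
  →4  S(S(add(add(SSZ, S^4(Z)), add(Z, Z))))
  →5  S(S(add(S(add(SZ, S^4(Z))), add(Z, Z))))
  →6  S(S(S(add(add(SZ, S^4(Z)), add(Z, Z)))))
  →7  S(S(S(add(S(add(Z, S^4(Z))), add(Z, Z)))))
  →8  S(S(S(S(add(add(Z, S^4(Z)), add(Z, Z))))))
  →9  S(S(S(S(add(S^4(Z), add(Z, Z))))))
  →10  S(S(S(S(S(add(SSSZ, add(Z, Z)))))))
  →11  S(S(S(S(S(S(add(SSZ, add(Z, Z))))))))
  →12  S(S(S(S(S(S(S(add(SZ, add(Z, Z)))))))))
  →13  S(S(S(S(S(S(S(S(add(Z, add(Z, Z))))))))))
  →14  S(S(S(S(S(S(S(S(add(Z, Z)))))))))
  →15  S^8(Z)

Term B:
  start: add(SSZ, mul(SSZ, SZ))
  →1  S(add(SZ, mul(SSZ, SZ)))
  →2  S(S(add(Z, mul(SSZ, SZ))))
  →3  S(S(mul(SSZ, SZ)))
  →4  S(S(add(SZ, mul(SZ, SZ))))
  →5  S(S(S(add(Z, mul(SZ, SZ)))))
  →6  S(S(S(mul(SZ, SZ))))
  →7  S(S(S(add(SZ, mul(Z, SZ)))))
  →8  S(S(S(S(add(Z, mul(Z, SZ))))))
  →9  S(S(S(S(mul(Z, SZ)))))
  →10  S^4(Z)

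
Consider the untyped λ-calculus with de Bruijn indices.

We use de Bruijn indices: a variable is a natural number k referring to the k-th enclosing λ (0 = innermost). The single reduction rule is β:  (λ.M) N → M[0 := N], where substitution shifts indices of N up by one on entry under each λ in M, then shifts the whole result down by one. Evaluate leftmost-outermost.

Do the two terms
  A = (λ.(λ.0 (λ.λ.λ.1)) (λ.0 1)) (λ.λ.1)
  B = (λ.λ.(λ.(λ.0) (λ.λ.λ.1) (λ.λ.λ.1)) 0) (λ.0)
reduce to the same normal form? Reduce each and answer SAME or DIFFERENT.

Term A:
  start: (λ.(λ.0 (λ.λ.λ.1)) (λ.0 1)) (λ.λ.1)
  [1] (λ.0 (λ.λ.λ.1)) (λ.0 (λ.λ.1))
  [2] (λ.0 (λ.λ.1)) (λ.λ.λ.1)
  [3] (λ.λ.λ.1) (λ.λ.1)
  [4] λ.λ.1

Term B:
  start: (λ.λ.(λ.(λ.0) (λ.λ.λ.1) (λ.λ.λ.1)) 0) (λ.0)
  [1] λ.(λ.(λ.0) (λ.λ.λ.1) (λ.λ.λ.1)) 0
  [2] λ.(λ.0) (λ.λ.λ.1) (λ.λ.λ.1)
  [3] λ.(λ.λ.λ.1) (λ.λ.λ.1)
  [4] λ.λ.λ.1

Answer: DIFFERENT — A ⇓ λ.λ.1, B ⇓ λ.λ.λ.1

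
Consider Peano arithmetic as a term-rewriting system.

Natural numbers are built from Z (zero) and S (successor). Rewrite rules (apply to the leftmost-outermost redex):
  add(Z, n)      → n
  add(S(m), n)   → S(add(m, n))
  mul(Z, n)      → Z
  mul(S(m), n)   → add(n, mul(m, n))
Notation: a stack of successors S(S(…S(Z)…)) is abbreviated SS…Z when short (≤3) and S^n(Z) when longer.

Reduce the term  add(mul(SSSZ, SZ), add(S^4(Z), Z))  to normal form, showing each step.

Answer: normal form = S^7(Z)  (in 19 steps)

Derivation:
  start: add(mul(SSSZ, SZ), add(S^4(Z), Z))
  [1] add(add(SZ, mul(SSZ, SZ)), add(S^4(Z), Z))
  [2] add(S(add(Z, mul(SSZ, SZ))), add(S^4(Z), Z))
  [3] S(add(add(Z, mul(SSZ, SZ)), add(S^4(Z), Z)))
  [4] S(add(mul(SSZ, SZ), add(S^4(Z), Z)))
  [5] S(add(add(SZ, mul(SZ, SZ)), add(S^4(Z), Z)))
  [6] S(add(S(add(Z, mul(SZ, SZ))), add(S^4(Z), Z)))
  [7] S(S(add(add(Z, mul(SZ, SZ)), add(S^4(Z), Z))))
  [8] S(S(add(mul(SZ, SZ), add(S^4(Z), Z))))
  [9] S(S(add(add(SZ, mul(Z, SZ)), add(S^4(Z), Z))))
  [10] S(S(add(S(add(Z, mul(Z, SZ))), add(S^4(Z), Z))))
  [11] S(S(S(add(add(Z, mul(Z, SZ)), add(S^4(Z), Z)))))
  [12] S(S(S(add(mul(Z, SZ), add(S^4(Z), Z)))))
  [13] S(S(S(add(Z, add(S^4(Z), Z)))))
  [14] S(S(S(add(S^4(Z), Z))))
  [15] S(S(S(S(add(SSSZ, Z)))))
  [16] S(S(S(S(S(add(SSZ, Z))))))
  [17] S(S(S(S(S(S(add(SZ, Z)))))))
  [18] S(S(S(S(S(S(S(add(Z, Z))))))))
  [19] S^7(Z)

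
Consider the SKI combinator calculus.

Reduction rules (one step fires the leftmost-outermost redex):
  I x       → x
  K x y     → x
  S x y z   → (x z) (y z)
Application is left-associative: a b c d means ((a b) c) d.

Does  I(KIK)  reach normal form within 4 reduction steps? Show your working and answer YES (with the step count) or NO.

Answer: YES — reaches normal form I in 2 ≤ 4 steps

Working:
  start: I(KIK)
  step 1: KIK
  step 2: I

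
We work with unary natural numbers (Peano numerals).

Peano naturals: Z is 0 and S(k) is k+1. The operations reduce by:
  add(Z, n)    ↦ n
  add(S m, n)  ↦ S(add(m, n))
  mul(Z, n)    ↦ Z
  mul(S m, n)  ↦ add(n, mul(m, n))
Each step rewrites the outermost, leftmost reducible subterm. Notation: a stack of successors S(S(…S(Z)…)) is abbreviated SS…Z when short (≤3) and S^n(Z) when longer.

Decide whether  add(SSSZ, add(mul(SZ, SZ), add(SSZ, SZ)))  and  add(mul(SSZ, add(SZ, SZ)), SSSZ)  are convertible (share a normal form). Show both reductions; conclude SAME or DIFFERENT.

Term A:
  start: add(SSSZ, add(mul(SZ, SZ), add(SSZ, SZ)))
  step 1: S(add(SSZ, add(mul(SZ, SZ), add(SSZ, SZ))))
  step 2: S(S(add(SZ, add(mul(SZ, SZ), add(SSZ, SZ)))))
  step 3: S(S(S(add(Z, add(mul(SZ, SZ), add(SSZ, SZ))))))
  step 4: S(S(S(add(mul(SZ, SZ), add(SSZ, SZ)))))
  step 5: S(S(S(add(add(SZ, mul(Z, SZ)), add(SSZ, SZ)))))
  step 6: S(S(S(add(S(add(Z, mul(Z, SZ))), add(SSZ, SZ)))))
  step 7: S(S(S(S(add(add(Z, mul(Z, SZ)), add(SSZ, SZ))))))
  step 8: S(S(S(S(add(mul(Z, SZ), add(SSZ, SZ))))))
  step 9: S(S(S(S(add(Z, add(SSZ, SZ))))))
  step 10: S(S(S(S(add(SSZ, SZ)))))
  step 11: S(S(S(S(S(add(SZ, SZ))))))
  step 12: S(S(S(S(S(S(add(Z, SZ)))))))
  step 13: S^7(Z)

Term B:
  start: add(mul(SSZ, add(SZ, SZ)), SSSZ)
  step 1: add(add(add(SZ, SZ), mul(SZ, add(SZ, SZ))), SSSZ)
  step 2: add(add(S(add(Z, SZ)), mul(SZ, add(SZ, SZ))), SSSZ)
  step 3: add(S(add(add(Z, SZ), mul(SZ, add(SZ, SZ)))), SSSZ)
  step 4: S(add(add(add(Z, SZ), mul(SZ, add(SZ, SZ))), SSSZ))
  step 5: S(add(add(SZ, mul(SZ, add(SZ, SZ))), SSSZ))
  step 6: S(add(S(add(Z, mul(SZ, add(SZ, SZ)))), SSSZ))
  step 7: S(S(add(add(Z, mul(SZ, add(SZ, SZ))), SSSZ)))
  step 8: S(S(add(mul(SZ, add(SZ, SZ)), SSSZ)))
  step 9: S(S(add(add(add(SZ, SZ), mul(Z, add(SZ, SZ))), SSSZ)))
  step 10: S(S(add(add(S(add(Z, SZ)), mul(Z, add(SZ, SZ))), SSSZ)))
  step 11: S(S(add(S(add(add(Z, SZ), mul(Z, add(SZ, SZ)))), SSSZ)))
  step 12: S(S(S(add(add(add(Z, SZ), mul(Z, add(SZ, SZ))), SSSZ))))
  step 13: S(S(S(add(add(SZ, mul(Z, add(SZ, SZ))), SSSZ))))
  step 14: S(S(S(add(S(add(Z, mul(Z, add(SZ, SZ)))), SSSZ))))
  step 15: S(S(S(S(add(add(Z, mul(Z, add(SZ, SZ))), SSSZ)))))
  step 16: S(S(S(S(add(mul(Z, add(SZ, SZ)), SSSZ)))))
  step 17: S(S(S(S(add(Z, SSSZ)))))
  step 18: S^7(Z)

Answer: SAME — A ⇓ S^7(Z), B ⇓ S^7(Z)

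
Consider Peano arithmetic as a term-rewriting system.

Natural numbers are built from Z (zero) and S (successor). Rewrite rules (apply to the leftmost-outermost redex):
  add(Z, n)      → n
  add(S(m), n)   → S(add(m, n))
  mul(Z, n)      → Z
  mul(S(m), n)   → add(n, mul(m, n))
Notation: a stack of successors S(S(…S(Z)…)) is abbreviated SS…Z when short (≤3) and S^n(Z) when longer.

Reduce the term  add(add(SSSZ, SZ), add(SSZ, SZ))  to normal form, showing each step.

  start: add(add(SSSZ, SZ), add(SSZ, SZ))
  step 1: add(S(add(SSZ, SZ)), add(SSZ, SZ))
  step 2: S(add(add(SSZ, SZ), add(SSZ, SZ)))
  step 3: S(add(S(add(SZ, SZ)), add(SSZ, SZ)))
  step 4: S(S(add(add(SZ, SZ), add(SSZ, SZ))))
  step 5: S(S(add(S(add(Z, SZ)), add(SSZ, SZ))))
  step 6: S(S(S(add(add(Z, SZ), add(SSZ, SZ)))))
  step 7: S(S(S(add(SZ, add(SSZ, SZ)))))
  step 8: S(S(S(S(add(Z, add(SSZ, SZ))))))
  step 9: S(S(S(S(add(SSZ, SZ)))))
  step 10: S(S(S(S(S(add(SZ, SZ))))))
  step 11: S(S(S(S(S(S(add(Z, SZ)))))))
  step 12: S^7(Z)

Answer: normal form = S^7(Z)  (in 12 steps)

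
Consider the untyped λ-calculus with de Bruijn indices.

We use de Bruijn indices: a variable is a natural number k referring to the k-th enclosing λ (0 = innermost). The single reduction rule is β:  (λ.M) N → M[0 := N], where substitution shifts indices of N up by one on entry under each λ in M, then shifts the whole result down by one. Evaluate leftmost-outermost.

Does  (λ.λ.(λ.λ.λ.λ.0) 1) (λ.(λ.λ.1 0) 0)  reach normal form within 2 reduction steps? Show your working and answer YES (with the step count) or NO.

Answer: YES — reaches normal form λ.λ.λ.λ.0 in 2 ≤ 2 steps

Working:
  start: (λ.λ.(λ.λ.λ.λ.0) 1) (λ.(λ.λ.1 0) 0)
  step 1: λ.(λ.λ.λ.λ.0) (λ.(λ.λ.1 0) 0)
  step 2: λ.λ.λ.λ.0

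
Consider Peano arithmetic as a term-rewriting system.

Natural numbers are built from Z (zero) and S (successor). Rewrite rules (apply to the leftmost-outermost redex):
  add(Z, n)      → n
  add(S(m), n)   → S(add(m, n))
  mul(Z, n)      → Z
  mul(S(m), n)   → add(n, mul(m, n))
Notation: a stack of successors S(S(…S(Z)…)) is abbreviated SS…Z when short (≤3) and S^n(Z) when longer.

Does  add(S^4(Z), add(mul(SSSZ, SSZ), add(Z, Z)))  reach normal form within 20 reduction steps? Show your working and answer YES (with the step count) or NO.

  start: add(S^4(Z), add(mul(SSSZ, SSZ), add(Z, Z)))
  →1  S(add(SSSZ, add(mul(SSSZ, SSZ), add(Z, Z))))
  →2  S(S(add(SSZ, add(mul(SSSZ, SSZ), add(Z, Z)))))
  →3  S(S(S(add(SZ, add(mul(SSSZ, SSZ), add(Z, Z))))))
  →4  S(S(S(S(add(Z, add(mul(SSSZ, SSZ), add(Z, Z)))))))
  →5  S(S(S(S(add(mul(SSSZ, SSZ), add(Z, Z))))))
  →6  S(S(S(S(add(add(SSZ, mul(SSZ, SSZ)), add(Z, Z))))))
  →7  S(S(S(S(add(S(add(SZ, mul(SSZ, SSZ))), add(Z, Z))))))
  →8  S(S(S(S(S(add(add(SZ, mul(SSZ, SSZ)), add(Z, Z)))))))
  →9  S(S(S(S(S(add(S(add(Z, mul(SSZ, SSZ))), add(Z, Z)))))))
  →10  S(S(S(S(S(S(add(add(Z, mul(SSZ, SSZ)), add(Z, Z))))))))
  →11  S(S(S(S(S(S(add(mul(SSZ, SSZ), add(Z, Z))))))))
  →12  S(S(S(S(S(S(add(add(SSZ, mul(SZ, SSZ)), add(Z, Z))))))))
  →13  S(S(S(S(S(S(add(S(add(SZ, mul(SZ, SSZ))), add(Z, Z))))))))
  →14  S(S(S(S(S(S(S(add(add(SZ, mul(SZ, SSZ)), add(Z, Z)))))))))
  →15  S(S(S(S(S(S(S(add(S(add(Z, mul(SZ, SSZ))), add(Z, Z)))))))))
  →16  S(S(S(S(S(S(S(S(add(add(Z, mul(SZ, SSZ)), add(Z, Z))))))))))
  →17  S(S(S(S(S(S(S(S(add(mul(SZ, SSZ), add(Z, Z))))))))))
  →18  S(S(S(S(S(S(S(S(add(add(SSZ, mul(Z, SSZ)), add(Z, Z))))))))))
  →19  S(S(S(S(S(S(S(S(add(S(add(SZ, mul(Z, SSZ))), add(Z, Z))))))))))
  →20  S(S(S(S(S(S(S(S(S(add(add(SZ, mul(Z, SSZ)), add(Z, Z)))))))))))

Answer: NO — after 20 steps the term is S(S(S(S(S(S(S(S(S(add(add(SZ, mul(Z, SSZ)), add(Z, Z))))))))))), not yet normal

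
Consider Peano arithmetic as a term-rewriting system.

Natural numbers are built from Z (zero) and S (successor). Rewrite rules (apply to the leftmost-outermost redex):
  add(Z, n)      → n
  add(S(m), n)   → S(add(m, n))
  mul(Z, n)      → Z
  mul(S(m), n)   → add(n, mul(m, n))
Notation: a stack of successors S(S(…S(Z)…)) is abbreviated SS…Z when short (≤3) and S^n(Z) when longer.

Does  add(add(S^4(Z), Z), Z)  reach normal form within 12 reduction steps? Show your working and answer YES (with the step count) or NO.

Answer: YES — reaches normal form S^4(Z) in 10 ≤ 12 steps

Reduction:
  start: add(add(S^4(Z), Z), Z)
  step 1: add(S(add(SSSZ, Z)), Z)
  step 2: S(add(add(SSSZ, Z), Z))
  step 3: S(add(S(add(SSZ, Z)), Z))
  step 4: S(S(add(add(SSZ, Z), Z)))
  step 5: S(S(add(S(add(SZ, Z)), Z)))
  step 6: S(S(S(add(add(SZ, Z), Z))))
  step 7: S(S(S(add(S(add(Z, Z)), Z))))
  step 8: S(S(S(S(add(add(Z, Z), Z)))))
  step 9: S(S(S(S(add(Z, Z)))))
  step 10: S^4(Z)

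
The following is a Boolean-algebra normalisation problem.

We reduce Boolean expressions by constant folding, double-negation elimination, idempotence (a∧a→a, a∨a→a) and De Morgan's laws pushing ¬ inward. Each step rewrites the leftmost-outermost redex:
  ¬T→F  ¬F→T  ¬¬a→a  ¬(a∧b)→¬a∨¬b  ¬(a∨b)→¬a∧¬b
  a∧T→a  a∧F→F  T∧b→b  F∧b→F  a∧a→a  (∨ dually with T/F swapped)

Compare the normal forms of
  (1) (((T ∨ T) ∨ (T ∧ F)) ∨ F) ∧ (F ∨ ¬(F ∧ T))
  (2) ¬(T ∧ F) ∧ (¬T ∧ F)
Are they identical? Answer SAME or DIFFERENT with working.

Term A:
  start: (((T ∨ T) ∨ (T ∧ F)) ∨ F) ∧ (F ∨ ¬(F ∧ T))
  [1] ((T ∨ T) ∨ (T ∧ F)) ∧ (F ∨ ¬(F ∧ T))
  [2] (T ∨ (T ∧ F)) ∧ (F ∨ ¬(F ∧ T))
  [3] T ∧ (F ∨ ¬(F ∧ T))
  [4] F ∨ ¬(F ∧ T)
  [5] ¬(F ∧ T)
  [6] ¬F ∨ ¬T
  [7] T ∨ ¬T
  [8] T

Term B:
  start: ¬(T ∧ F) ∧ (¬T ∧ F)
  [1] (¬T ∨ ¬F) ∧ (¬T ∧ F)
  [2] (F ∨ ¬F) ∧ (¬T ∧ F)
  [3] ¬F ∧ (¬T ∧ F)
  [4] T ∧ (¬T ∧ F)
  [5] ¬T ∧ F
  [6] F

Answer: DIFFERENT — A ⇓ T, B ⇓ F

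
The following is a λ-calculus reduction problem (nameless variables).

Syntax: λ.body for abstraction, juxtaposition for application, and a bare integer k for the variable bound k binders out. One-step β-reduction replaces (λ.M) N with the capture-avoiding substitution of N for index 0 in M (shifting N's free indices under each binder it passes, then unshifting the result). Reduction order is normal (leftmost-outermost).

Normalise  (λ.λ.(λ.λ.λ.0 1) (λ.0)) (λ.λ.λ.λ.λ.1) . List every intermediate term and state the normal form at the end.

  start: (λ.λ.(λ.λ.λ.0 1) (λ.0)) (λ.λ.λ.λ.λ.1)
  step 1: λ.(λ.λ.λ.0 1) (λ.0)
  step 2: λ.λ.λ.0 1

Answer: normal form = λ.λ.λ.0 1  (in 2 steps)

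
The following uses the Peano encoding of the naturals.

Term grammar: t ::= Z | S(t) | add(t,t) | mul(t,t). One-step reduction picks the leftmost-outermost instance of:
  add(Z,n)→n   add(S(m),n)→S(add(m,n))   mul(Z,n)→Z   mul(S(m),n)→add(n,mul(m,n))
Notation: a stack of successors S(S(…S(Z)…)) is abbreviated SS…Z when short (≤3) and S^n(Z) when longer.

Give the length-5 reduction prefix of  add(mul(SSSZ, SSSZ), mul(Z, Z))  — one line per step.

Answer: after 5 steps: S(S(add(add(SZ, mul(SSZ, SSSZ)), mul(Z, Z))))

Working:
  start: add(mul(SSSZ, SSSZ), mul(Z, Z))
  →1  add(add(SSSZ, mul(SSZ, SSSZ)), mul(Z, Z))
  →2  add(S(add(SSZ, mul(SSZ, SSSZ))), mul(Z, Z))
  →3  S(add(add(SSZ, mul(SSZ, SSSZ)), mul(Z, Z)))
  →4  S(add(S(add(SZ, mul(SSZ, SSSZ))), mul(Z, Z)))
  →5  S(S(add(add(SZ, mul(SSZ, SSSZ)), mul(Z, Z))))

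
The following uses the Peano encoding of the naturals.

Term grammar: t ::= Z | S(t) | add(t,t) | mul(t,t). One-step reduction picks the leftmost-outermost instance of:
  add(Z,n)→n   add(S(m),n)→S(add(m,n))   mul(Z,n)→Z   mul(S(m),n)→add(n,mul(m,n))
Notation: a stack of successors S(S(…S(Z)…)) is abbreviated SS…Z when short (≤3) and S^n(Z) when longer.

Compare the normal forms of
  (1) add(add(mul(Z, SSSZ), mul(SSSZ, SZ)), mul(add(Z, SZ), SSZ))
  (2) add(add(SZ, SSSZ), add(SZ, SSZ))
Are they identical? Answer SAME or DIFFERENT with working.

Answer: DIFFERENT — A ⇓ S^5(Z), B ⇓ S^7(Z)

Reduction:
Term A:
  start: add(add(mul(Z, SSSZ), mul(SSSZ, SZ)), mul(add(Z, SZ), SSZ))
  [1] add(add(Z, mul(SSSZ, SZ)), mul(add(Z, SZ), SSZ))
  [2] add(mul(SSSZ, SZ), mul(add(Z, SZ), SSZ))
  [3] add(add(SZ, mul(SSZ, SZ)), mul(add(Z, SZ), SSZ))
  [4] add(S(add(Z, mul(SSZ, SZ))), mul(add(Z, SZ), SSZ))
  [5] S(add(add(Z, mul(SSZ, SZ)), mul(add(Z, SZ), SSZ)))
  [6] S(add(mul(SSZ, SZ), mul(add(Z, SZ), SSZ)))
  [7] S(add(add(SZ, mul(SZ, SZ)), mul(add(Z, SZ), SSZ)))
  [8] S(add(S(add(Z, mul(SZ, SZ))), mul(add(Z, SZ), SSZ)))
  [9] S(S(add(add(Z, mul(SZ, SZ)), mul(add(Z, SZ), SSZ))))
  [10] S(S(add(mul(SZ, SZ), mul(add(Z, SZ), SSZ))))
  [11] S(S(add(add(SZ, mul(Z, SZ)), mul(add(Z, SZ), SSZ))))
  [12] S(S(add(S(add(Z, mul(Z, SZ))), mul(add(Z, SZ), SSZ))))
  [13] S(S(S(add(add(Z, mul(Z, SZ)), mul(add(Z, SZ), SSZ)))))
  [14] S(S(S(add(mul(Z, SZ), mul(add(Z, SZ), SSZ)))))
  [15] S(S(S(add(Z, mul(add(Z, SZ), SSZ)))))
  [16] S(S(S(mul(add(Z, SZ), SSZ))))
  [17] S(S(S(mul(SZ, SSZ))))
  [18] S(S(S(add(SSZ, mul(Z, SSZ)))))
  [19] S(S(S(S(add(SZ, mul(Z, SSZ))))))
  [20] S(S(S(S(S(add(Z, mul(Z, SSZ)))))))
  [21] S(S(S(S(S(mul(Z, SSZ))))))
  [22] S^5(Z)

Term B:
  start: add(add(SZ, SSSZ), add(SZ, SSZ))
  [1] add(S(add(Z, SSSZ)), add(SZ, SSZ))
  [2] S(add(add(Z, SSSZ), add(SZ, SSZ)))
  [3] S(add(SSSZ, add(SZ, SSZ)))
  [4] S(S(add(SSZ, add(SZ, SSZ))))
  [5] S(S(S(add(SZ, add(SZ, SSZ)))))
  [6] S(S(S(S(add(Z, add(SZ, SSZ))))))
  [7] S(S(S(S(add(SZ, SSZ)))))
  [8] S(S(S(S(S(add(Z, SSZ))))))
  [9] S^7(Z)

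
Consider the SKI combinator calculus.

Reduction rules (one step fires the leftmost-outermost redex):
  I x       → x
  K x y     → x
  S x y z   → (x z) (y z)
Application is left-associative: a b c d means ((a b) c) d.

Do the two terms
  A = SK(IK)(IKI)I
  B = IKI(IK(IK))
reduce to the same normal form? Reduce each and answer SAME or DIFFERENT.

Term A:
  start: SK(IK)(IKI)I
  [1] K(IKI)(IK(IKI))I
  [2] IKII
  [3] KII
  [4] I

Term B:
  start: IKI(IK(IK))
  [1] KI(IK(IK))
  [2] I

Answer: SAME — A ⇓ I, B ⇓ I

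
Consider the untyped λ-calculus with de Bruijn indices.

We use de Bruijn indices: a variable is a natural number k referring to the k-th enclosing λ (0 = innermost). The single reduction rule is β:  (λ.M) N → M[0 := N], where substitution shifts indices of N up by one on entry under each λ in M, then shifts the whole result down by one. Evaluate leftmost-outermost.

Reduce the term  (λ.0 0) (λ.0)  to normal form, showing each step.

  start: (λ.0 0) (λ.0)
  [1] (λ.0) (λ.0)
  [2] λ.0

Answer: normal form = λ.0  (in 2 steps)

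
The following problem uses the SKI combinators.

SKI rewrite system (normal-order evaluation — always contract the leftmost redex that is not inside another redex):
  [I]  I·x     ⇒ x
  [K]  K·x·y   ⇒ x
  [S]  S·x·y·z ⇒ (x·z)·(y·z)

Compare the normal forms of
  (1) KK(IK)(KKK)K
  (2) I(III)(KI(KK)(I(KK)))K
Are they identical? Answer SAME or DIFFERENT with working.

Term A:
  start: KK(IK)(KKK)K
  step 1: K(KKK)K
  step 2: KKK
  step 3: K

Term B:
  start: I(III)(KI(KK)(I(KK)))K
  step 1: III(KI(KK)(I(KK)))K
  step 2: II(KI(KK)(I(KK)))K
  step 3: I(KI(KK)(I(KK)))K
  step 4: KI(KK)(I(KK))K
  step 5: I(I(KK))K
  step 6: I(KK)K
  step 7: KKK
  step 8: K

Answer: SAME — A ⇓ K, B ⇓ K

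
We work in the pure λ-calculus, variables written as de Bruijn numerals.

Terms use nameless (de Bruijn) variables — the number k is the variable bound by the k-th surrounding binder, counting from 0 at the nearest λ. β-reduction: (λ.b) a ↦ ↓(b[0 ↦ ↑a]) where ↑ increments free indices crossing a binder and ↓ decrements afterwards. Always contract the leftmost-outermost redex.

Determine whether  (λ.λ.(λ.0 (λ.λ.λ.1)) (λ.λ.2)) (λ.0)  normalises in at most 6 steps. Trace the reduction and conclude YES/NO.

Answer: YES — reaches normal form λ.λ.1 in 3 ≤ 6 steps

Working:
  start: (λ.λ.(λ.0 (λ.λ.λ.1)) (λ.λ.2)) (λ.0)
  →1  λ.(λ.0 (λ.λ.λ.1)) (λ.λ.2)
  →2  λ.(λ.λ.2) (λ.λ.λ.1)
  →3  λ.λ.1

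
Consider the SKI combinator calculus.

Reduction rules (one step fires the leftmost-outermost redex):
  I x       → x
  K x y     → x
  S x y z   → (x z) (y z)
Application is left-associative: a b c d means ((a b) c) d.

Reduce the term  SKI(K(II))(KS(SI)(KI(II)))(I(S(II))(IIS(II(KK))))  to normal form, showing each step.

Answer: normal form = SI(S(KK))  (in 11 steps)

Working:
  start: SKI(K(II))(KS(SI)(KI(II)))(I(S(II))(IIS(II(KK))))
  →1  K(K(II))(I(K(II)))(KS(SI)(KI(II)))(I(S(II))(IIS(II(KK))))
  →2  K(II)(KS(SI)(KI(II)))(I(S(II))(IIS(II(KK))))
  →3  II(I(S(II))(IIS(II(KK))))
  →4  I(I(S(II))(IIS(II(KK))))
  →5  I(S(II))(IIS(II(KK)))
  →6  S(II)(IIS(II(KK)))
  →7  SI(IIS(II(KK)))
  →8  SI(IS(II(KK)))
  →9  SI(S(II(KK)))
  →10  SI(S(I(KK)))
  →11  SI(S(KK))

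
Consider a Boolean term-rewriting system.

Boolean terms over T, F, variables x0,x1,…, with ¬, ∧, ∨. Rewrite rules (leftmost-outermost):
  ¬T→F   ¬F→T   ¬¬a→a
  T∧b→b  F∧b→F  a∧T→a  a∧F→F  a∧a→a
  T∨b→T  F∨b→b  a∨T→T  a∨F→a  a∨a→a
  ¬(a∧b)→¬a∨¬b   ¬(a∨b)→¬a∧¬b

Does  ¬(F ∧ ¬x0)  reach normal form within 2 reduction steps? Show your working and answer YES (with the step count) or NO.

Answer: NO — after 2 steps the term is T ∨ ¬¬x0, not yet normal

Reduction:
  start: ¬(F ∧ ¬x0)
  [1] ¬F ∨ ¬¬x0
  [2] T ∨ ¬¬x0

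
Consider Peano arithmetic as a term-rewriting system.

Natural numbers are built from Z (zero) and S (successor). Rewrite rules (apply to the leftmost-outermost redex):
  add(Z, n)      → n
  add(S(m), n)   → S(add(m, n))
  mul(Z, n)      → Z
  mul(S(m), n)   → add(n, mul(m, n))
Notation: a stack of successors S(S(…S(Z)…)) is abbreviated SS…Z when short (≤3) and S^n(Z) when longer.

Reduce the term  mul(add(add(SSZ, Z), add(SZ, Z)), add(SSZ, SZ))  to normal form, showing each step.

Answer: normal form = S^9(Z)  (in 33 steps)

Working:
  start: mul(add(add(SSZ, Z), add(SZ, Z)), add(SSZ, SZ))
  step 1: mul(add(S(add(SZ, Z)), add(SZ, Z)), add(SSZ, SZ))
  step 2: mul(S(add(add(SZ, Z), add(SZ, Z))), add(SSZ, SZ))
  step 3: add(add(SSZ, SZ), mul(add(add(SZ, Z), add(SZ, Z)), add(SSZ, SZ)))
  step 4: add(S(add(SZ, SZ)), mul(add(add(SZ, Z), add(SZ, Z)), add(SSZ, SZ)))
  step 5: S(add(add(SZ, SZ), mul(add(add(SZ, Z), add(SZ, Z)), add(SSZ, SZ))))
  step 6: S(add(S(add(Z, SZ)), mul(add(add(SZ, Z), add(SZ, Z)), add(SSZ, SZ))))
  step 7: S(S(add(add(Z, SZ), mul(add(add(SZ, Z), add(SZ, Z)), add(SSZ, SZ)))))
  step 8: S(S(add(SZ, mul(add(add(SZ, Z), add(SZ, Z)), add(SSZ, SZ)))))
  step 9: S(S(S(add(Z, mul(add(add(SZ, Z), add(SZ, Z)), add(SSZ, SZ))))))
  step 10: S(S(S(mul(add(add(SZ, Z), add(SZ, Z)), add(SSZ, SZ)))))
  step 11: S(S(S(mul(add(S(add(Z, Z)), add(SZ, Z)), add(SSZ, SZ)))))
  step 12: S(S(S(mul(S(add(add(Z, Z), add(SZ, Z))), add(SSZ, SZ)))))
  step 13: S(S(S(add(add(SSZ, SZ), mul(add(add(Z, Z), add(SZ, Z)), add(SSZ, SZ))))))
  step 14: S(S(S(add(S(add(SZ, SZ)), mul(add(add(Z, Z), add(SZ, Z)), add(SSZ, SZ))))))
  step 15: S(S(S(S(add(add(SZ, SZ), mul(add(add(Z, Z), add(SZ, Z)), add(SSZ, SZ)))))))
  step 16: S(S(S(S(add(S(add(Z, SZ)), mul(add(add(Z, Z), add(SZ, Z)), add(SSZ, SZ)))))))
  step 17: S(S(S(S(S(add(add(Z, SZ), mul(add(add(Z, Z), add(SZ, Z)), add(SSZ, SZ))))))))
  step 18: S(S(S(S(S(add(SZ, mul(add(add(Z, Z), add(SZ, Z)), add(SSZ, SZ))))))))
  step 19: S(S(S(S(S(S(add(Z, mul(add(add(Z, Z), add(SZ, Z)), add(SSZ, SZ)))))))))
  step 20: S(S(S(S(S(S(mul(add(add(Z, Z), add(SZ, Z)), add(SSZ, SZ))))))))
  step 21: S(S(S(S(S(S(mul(add(Z, add(SZ, Z)), add(SSZ, SZ))))))))
  step 22: S(S(S(S(S(S(mul(add(SZ, Z), add(SSZ, SZ))))))))
  step 23: S(S(S(S(S(S(mul(S(add(Z, Z)), add(SSZ, SZ))))))))
  step 24: S(S(S(S(S(S(add(add(SSZ, SZ), mul(add(Z, Z), add(SSZ, SZ)))))))))
  step 25: S(S(S(S(S(S(add(S(add(SZ, SZ)), mul(add(Z, Z), add(SSZ, SZ)))))))))
  step 26: S(S(S(S(S(S(S(add(add(SZ, SZ), mul(add(Z, Z), add(SSZ, SZ))))))))))
  step 27: S(S(S(S(S(S(S(add(S(add(Z, SZ)), mul(add(Z, Z), add(SSZ, SZ))))))))))
  step 28: S(S(S(S(S(S(S(S(add(add(Z, SZ), mul(add(Z, Z), add(SSZ, SZ)))))))))))
  step 29: S(S(S(S(S(S(S(S(add(SZ, mul(add(Z, Z), add(SSZ, SZ)))))))))))
  step 30: S(S(S(S(S(S(S(S(S(add(Z, mul(add(Z, Z), add(SSZ, SZ))))))))))))
  step 31: S(S(S(S(S(S(S(S(S(mul(add(Z, Z), add(SSZ, SZ)))))))))))
  step 32: S(S(S(S(S(S(S(S(S(mul(Z, add(SSZ, SZ)))))))))))
  step 33: S^9(Z)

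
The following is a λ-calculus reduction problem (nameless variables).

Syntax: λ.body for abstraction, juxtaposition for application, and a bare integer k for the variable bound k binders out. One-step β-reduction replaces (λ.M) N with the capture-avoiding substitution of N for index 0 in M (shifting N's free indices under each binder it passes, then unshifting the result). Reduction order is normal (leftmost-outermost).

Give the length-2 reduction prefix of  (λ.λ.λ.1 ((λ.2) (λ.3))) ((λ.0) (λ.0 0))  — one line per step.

Answer: after 2 steps: λ.λ.1 1

Working:
  start: (λ.λ.λ.1 ((λ.2) (λ.3))) ((λ.0) (λ.0 0))
  [1] λ.λ.1 ((λ.2) (λ.(λ.0) (λ.0 0)))
  [2] λ.λ.1 1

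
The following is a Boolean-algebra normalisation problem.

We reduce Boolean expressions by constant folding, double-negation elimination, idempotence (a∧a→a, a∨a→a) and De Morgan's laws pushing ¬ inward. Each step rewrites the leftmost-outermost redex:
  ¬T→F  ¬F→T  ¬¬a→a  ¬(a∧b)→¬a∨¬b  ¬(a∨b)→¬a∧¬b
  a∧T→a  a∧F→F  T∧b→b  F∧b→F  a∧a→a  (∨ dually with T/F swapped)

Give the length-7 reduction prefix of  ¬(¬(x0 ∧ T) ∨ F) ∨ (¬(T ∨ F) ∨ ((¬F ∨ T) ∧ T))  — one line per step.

Answer: after 7 steps: x0 ∨ ((F ∧ ¬F) ∨ ((¬F ∨ T) ∧ T))

Derivation:
  start: ¬(¬(x0 ∧ T) ∨ F) ∨ (¬(T ∨ F) ∨ ((¬F ∨ T) ∧ T))
  step 1: (¬¬(x0 ∧ T) ∧ ¬F) ∨ (¬(T ∨ F) ∨ ((¬F ∨ T) ∧ T))
  step 2: ((x0 ∧ T) ∧ ¬F) ∨ (¬(T ∨ F) ∨ ((¬F ∨ T) ∧ T))
  step 3: (x0 ∧ ¬F) ∨ (¬(T ∨ F) ∨ ((¬F ∨ T) ∧ T))
  step 4: (x0 ∧ T) ∨ (¬(T ∨ F) ∨ ((¬F ∨ T) ∧ T))
  step 5: x0 ∨ (¬(T ∨ F) ∨ ((¬F ∨ T) ∧ T))
  step 6: x0 ∨ ((¬T ∧ ¬F) ∨ ((¬F ∨ T) ∧ T))
  step 7: x0 ∨ ((F ∧ ¬F) ∨ ((¬F ∨ T) ∧ T))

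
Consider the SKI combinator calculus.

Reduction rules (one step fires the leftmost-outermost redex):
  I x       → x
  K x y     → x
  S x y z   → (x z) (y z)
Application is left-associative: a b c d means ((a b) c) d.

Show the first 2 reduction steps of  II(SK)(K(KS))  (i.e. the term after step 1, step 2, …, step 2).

Answer: after 2 steps: SK(K(KS))

Working:
  start: II(SK)(K(KS))
  [1] I(SK)(K(KS))
  [2] SK(K(KS))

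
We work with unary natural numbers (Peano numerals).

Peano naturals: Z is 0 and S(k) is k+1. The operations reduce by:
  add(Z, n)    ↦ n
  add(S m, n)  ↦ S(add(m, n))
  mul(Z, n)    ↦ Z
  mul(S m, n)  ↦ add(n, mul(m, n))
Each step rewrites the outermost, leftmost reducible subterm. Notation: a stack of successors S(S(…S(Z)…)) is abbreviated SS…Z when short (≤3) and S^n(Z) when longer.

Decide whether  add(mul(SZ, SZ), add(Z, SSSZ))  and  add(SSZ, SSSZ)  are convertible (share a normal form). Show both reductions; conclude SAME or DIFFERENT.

Answer: DIFFERENT — A ⇓ S^4(Z), B ⇓ S^5(Z)

Working:
Term A:
  start: add(mul(SZ, SZ), add(Z, SSSZ))
  →1  add(add(SZ, mul(Z, SZ)), add(Z, SSSZ))
  →2  add(S(add(Z, mul(Z, SZ))), add(Z, SSSZ))
  →3  S(add(add(Z, mul(Z, SZ)), add(Z, SSSZ)))
  →4  S(add(mul(Z, SZ), add(Z, SSSZ)))
  →5  S(add(Z, add(Z, SSSZ)))
  →6  S(add(Z, SSSZ))
  →7  S^4(Z)

Term B:
  start: add(SSZ, SSSZ)
  →1  S(add(SZ, SSSZ))
  →2  S(S(add(Z, SSSZ)))
  →3  S^5(Z)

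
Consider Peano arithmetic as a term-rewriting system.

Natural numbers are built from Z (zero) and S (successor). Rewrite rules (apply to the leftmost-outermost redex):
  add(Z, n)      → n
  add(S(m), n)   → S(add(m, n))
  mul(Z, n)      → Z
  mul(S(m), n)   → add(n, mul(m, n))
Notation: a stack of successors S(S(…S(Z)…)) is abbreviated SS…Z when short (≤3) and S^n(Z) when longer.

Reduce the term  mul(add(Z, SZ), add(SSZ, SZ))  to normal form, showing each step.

Answer: normal form = SSSZ  (in 10 steps)

Derivation:
  start: mul(add(Z, SZ), add(SSZ, SZ))
  [1] mul(SZ, add(SSZ, SZ))
  [2] add(add(SSZ, SZ), mul(Z, add(SSZ, SZ)))
  [3] add(S(add(SZ, SZ)), mul(Z, add(SSZ, SZ)))
  [4] S(add(add(SZ, SZ), mul(Z, add(SSZ, SZ))))
  [5] S(add(S(add(Z, SZ)), mul(Z, add(SSZ, SZ))))
  [6] S(S(add(add(Z, SZ), mul(Z, add(SSZ, SZ)))))
  [7] S(S(add(SZ, mul(Z, add(SSZ, SZ)))))
  [8] S(S(S(add(Z, mul(Z, add(SSZ, SZ))))))
  [9] S(S(S(mul(Z, add(SSZ, SZ)))))
  [10] SSSZ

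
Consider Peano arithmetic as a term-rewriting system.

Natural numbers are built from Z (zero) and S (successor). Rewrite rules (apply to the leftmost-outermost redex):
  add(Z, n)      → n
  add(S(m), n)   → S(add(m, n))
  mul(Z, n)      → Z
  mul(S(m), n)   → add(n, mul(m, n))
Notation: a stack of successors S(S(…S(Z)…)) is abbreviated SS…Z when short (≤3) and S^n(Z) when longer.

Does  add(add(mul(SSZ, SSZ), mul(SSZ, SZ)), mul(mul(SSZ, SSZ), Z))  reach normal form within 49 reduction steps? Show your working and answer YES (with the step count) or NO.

  start: add(add(mul(SSZ, SSZ), mul(SSZ, SZ)), mul(mul(SSZ, SSZ), Z))
  step 1: add(add(add(SSZ, mul(SZ, SSZ)), mul(SSZ, SZ)), mul(mul(SSZ, SSZ), Z))
  step 2: add(add(S(add(SZ, mul(SZ, SSZ))), mul(SSZ, SZ)), mul(mul(SSZ, SSZ), Z))
  step 3: add(S(add(add(SZ, mul(SZ, SSZ)), mul(SSZ, SZ))), mul(mul(SSZ, SSZ), Z))
  step 4: S(add(add(add(SZ, mul(SZ, SSZ)), mul(SSZ, SZ)), mul(mul(SSZ, SSZ), Z)))
  step 5: S(add(add(S(add(Z, mul(SZ, SSZ))), mul(SSZ, SZ)), mul(mul(SSZ, SSZ), Z)))
  step 6: S(add(S(add(add(Z, mul(SZ, SSZ)), mul(SSZ, SZ))), mul(mul(SSZ, SSZ), Z)))
  step 7: S(S(add(add(add(Z, mul(SZ, SSZ)), mul(SSZ, SZ)), mul(mul(SSZ, SSZ), Z))))
  step 8: S(S(add(add(mul(SZ, SSZ), mul(SSZ, SZ)), mul(mul(SSZ, SSZ), Z))))
  step 9: S(S(add(add(add(SSZ, mul(Z, SSZ)), mul(SSZ, SZ)), mul(mul(SSZ, SSZ), Z))))
  step 10: S(S(add(add(S(add(SZ, mul(Z, SSZ))), mul(SSZ, SZ)), mul(mul(SSZ, SSZ), Z))))
  step 11: S(S(add(S(add(add(SZ, mul(Z, SSZ)), mul(SSZ, SZ))), mul(mul(SSZ, SSZ), Z))))
  step 12: S(S(S(add(add(add(SZ, mul(Z, SSZ)), mul(SSZ, SZ)), mul(mul(SSZ, SSZ), Z)))))
  step 13: S(S(S(add(add(S(add(Z, mul(Z, SSZ))), mul(SSZ, SZ)), mul(mul(SSZ, SSZ), Z)))))
  step 14: S(S(S(add(S(add(add(Z, mul(Z, SSZ)), mul(SSZ, SZ))), mul(mul(SSZ, SSZ), Z)))))
  step 15: S(S(S(S(add(add(add(Z, mul(Z, SSZ)), mul(SSZ, SZ)), mul(mul(SSZ, SSZ), Z))))))
  step 16: S(S(S(S(add(add(mul(Z, SSZ), mul(SSZ, SZ)), mul(mul(SSZ, SSZ), Z))))))
  step 17: S(S(S(S(add(add(Z, mul(SSZ, SZ)), mul(mul(SSZ, SSZ), Z))))))
  step 18: S(S(S(S(add(mul(SSZ, SZ), mul(mul(SSZ, SSZ), Z))))))
  step 19: S(S(S(S(add(add(SZ, mul(SZ, SZ)), mul(mul(SSZ, SSZ), Z))))))
  step 20: S(S(S(S(add(S(add(Z, mul(SZ, SZ))), mul(mul(SSZ, SSZ), Z))))))
  step 21: S(S(S(S(S(add(add(Z, mul(SZ, SZ)), mul(mul(SSZ, SSZ), Z)))))))
  step 22: S(S(S(S(S(add(mul(SZ, SZ), mul(mul(SSZ, SSZ), Z)))))))
  step 23: S(S(S(S(S(add(add(SZ, mul(Z, SZ)), mul(mul(SSZ, SSZ), Z)))))))
  step 24: S(S(S(S(S(add(S(add(Z, mul(Z, SZ))), mul(mul(SSZ, SSZ), Z)))))))
  step 25: S(S(S(S(S(S(add(add(Z, mul(Z, SZ)), mul(mul(SSZ, SSZ), Z))))))))
  step 26: S(S(S(S(S(S(add(mul(Z, SZ), mul(mul(SSZ, SSZ), Z))))))))
  step 27: S(S(S(S(S(S(add(Z, mul(mul(SSZ, SSZ), Z))))))))
  step 28: S(S(S(S(S(S(mul(mul(SSZ, SSZ), Z)))))))
  step 29: S(S(S(S(S(S(mul(add(SSZ, mul(SZ, SSZ)), Z)))))))
  step 30: S(S(S(S(S(S(mul(S(add(SZ, mul(SZ, SSZ))), Z)))))))
  step 31: S(S(S(S(S(S(add(Z, mul(add(SZ, mul(SZ, SSZ)), Z))))))))
  step 32: S(S(S(S(S(S(mul(add(SZ, mul(SZ, SSZ)), Z)))))))
  step 33: S(S(S(S(S(S(mul(S(add(Z, mul(SZ, SSZ))), Z)))))))
  step 34: S(S(S(S(S(S(add(Z, mul(add(Z, mul(SZ, SSZ)), Z))))))))
  step 35: S(S(S(S(S(S(mul(add(Z, mul(SZ, SSZ)), Z)))))))
  step 36: S(S(S(S(S(S(mul(mul(SZ, SSZ), Z)))))))
  step 37: S(S(S(S(S(S(mul(add(SSZ, mul(Z, SSZ)), Z)))))))
  step 38: S(S(S(S(S(S(mul(S(add(SZ, mul(Z, SSZ))), Z)))))))
  step 39: S(S(S(S(S(S(add(Z, mul(add(SZ, mul(Z, SSZ)), Z))))))))
  step 40: S(S(S(S(S(S(mul(add(SZ, mul(Z, SSZ)), Z)))))))
  step 41: S(S(S(S(S(S(mul(S(add(Z, mul(Z, SSZ))), Z)))))))
  step 42: S(S(S(S(S(S(add(Z, mul(add(Z, mul(Z, SSZ)), Z))))))))
  step 43: S(S(S(S(S(S(mul(add(Z, mul(Z, SSZ)), Z)))))))
  step 44: S(S(S(S(S(S(mul(mul(Z, SSZ), Z)))))))
  step 45: S(S(S(S(S(S(mul(Z, Z)))))))
  step 46: S^6(Z)

Answer: YES — reaches normal form S^6(Z) in 46 ≤ 49 steps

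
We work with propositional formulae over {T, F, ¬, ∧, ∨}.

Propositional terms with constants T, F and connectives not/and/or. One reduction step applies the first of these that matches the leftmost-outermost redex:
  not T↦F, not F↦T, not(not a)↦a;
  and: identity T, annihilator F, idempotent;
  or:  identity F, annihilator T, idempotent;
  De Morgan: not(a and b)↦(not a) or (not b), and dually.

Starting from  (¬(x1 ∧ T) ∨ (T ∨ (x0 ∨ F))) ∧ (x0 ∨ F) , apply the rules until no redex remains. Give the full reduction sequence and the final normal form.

  start: (¬(x1 ∧ T) ∨ (T ∨ (x0 ∨ F))) ∧ (x0 ∨ F)
  [1] ((¬x1 ∨ ¬T) ∨ (T ∨ (x0 ∨ F))) ∧ (x0 ∨ F)
  [2] ((¬x1 ∨ F) ∨ (T ∨ (x0 ∨ F))) ∧ (x0 ∨ F)
  [3] (¬x1 ∨ (T ∨ (x0 ∨ F))) ∧ (x0 ∨ F)
  [4] (¬x1 ∨ T) ∧ (x0 ∨ F)
  [5] T ∧ (x0 ∨ F)
  [6] x0 ∨ F
  [7] x0

Answer: normal form = x0  (in 7 steps)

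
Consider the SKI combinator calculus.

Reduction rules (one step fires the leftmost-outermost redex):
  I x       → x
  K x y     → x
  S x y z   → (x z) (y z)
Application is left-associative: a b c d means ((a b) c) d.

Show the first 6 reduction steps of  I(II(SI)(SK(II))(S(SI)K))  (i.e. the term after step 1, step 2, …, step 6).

Answer: after 6 steps: SI(SK(II)(S(SI)K))(K(SK(II)(S(SI)K)))

Reduction:
  start: I(II(SI)(SK(II))(S(SI)K))
  [1] II(SI)(SK(II))(S(SI)K)
  [2] I(SI)(SK(II))(S(SI)K)
  [3] SI(SK(II))(S(SI)K)
  [4] I(S(SI)K)(SK(II)(S(SI)K))
  [5] S(SI)K(SK(II)(S(SI)K))
  [6] SI(SK(II)(S(SI)K))(K(SK(II)(S(SI)K)))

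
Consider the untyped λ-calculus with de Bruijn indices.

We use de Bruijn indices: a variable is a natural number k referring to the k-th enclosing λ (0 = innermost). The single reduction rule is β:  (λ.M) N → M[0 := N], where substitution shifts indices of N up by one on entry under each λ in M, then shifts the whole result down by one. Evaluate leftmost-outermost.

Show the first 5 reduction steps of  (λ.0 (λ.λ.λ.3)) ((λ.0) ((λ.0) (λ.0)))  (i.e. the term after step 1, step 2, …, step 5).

Answer: after 5 steps: λ.λ.λ.(λ.0) (λ.0)

Derivation:
  start: (λ.0 (λ.λ.λ.3)) ((λ.0) ((λ.0) (λ.0)))
  [1] (λ.0) ((λ.0) (λ.0)) (λ.λ.λ.(λ.0) ((λ.0) (λ.0)))
  [2] (λ.0) (λ.0) (λ.λ.λ.(λ.0) ((λ.0) (λ.0)))
  [3] (λ.0) (λ.λ.λ.(λ.0) ((λ.0) (λ.0)))
  [4] λ.λ.λ.(λ.0) ((λ.0) (λ.0))
  [5] λ.λ.λ.(λ.0) (λ.0)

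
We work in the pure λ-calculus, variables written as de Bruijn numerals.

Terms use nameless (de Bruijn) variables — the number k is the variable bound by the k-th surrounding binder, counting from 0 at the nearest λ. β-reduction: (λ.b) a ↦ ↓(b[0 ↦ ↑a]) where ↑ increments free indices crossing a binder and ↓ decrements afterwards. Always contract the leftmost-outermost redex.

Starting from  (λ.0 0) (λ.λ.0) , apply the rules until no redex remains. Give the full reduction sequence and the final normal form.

  start: (λ.0 0) (λ.λ.0)
  step 1: (λ.λ.0) (λ.λ.0)
  step 2: λ.0

Answer: normal form = λ.0  (in 2 steps)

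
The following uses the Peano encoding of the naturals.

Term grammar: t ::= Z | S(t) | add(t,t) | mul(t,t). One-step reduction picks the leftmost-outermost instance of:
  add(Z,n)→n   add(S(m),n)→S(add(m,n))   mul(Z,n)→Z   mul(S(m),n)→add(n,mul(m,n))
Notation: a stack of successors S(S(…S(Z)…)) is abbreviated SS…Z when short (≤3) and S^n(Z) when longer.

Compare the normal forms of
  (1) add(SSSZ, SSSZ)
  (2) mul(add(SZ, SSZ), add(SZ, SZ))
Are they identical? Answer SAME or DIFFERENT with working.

Term A:
  start: add(SSSZ, SSSZ)
  →1  S(add(SSZ, SSSZ))
  →2  S(S(add(SZ, SSSZ)))
  →3  S(S(S(add(Z, SSSZ))))
  →4  S^6(Z)

Term B:
  start: mul(add(SZ, SSZ), add(SZ, SZ))
  →1  mul(S(add(Z, SSZ)), add(SZ, SZ))
  →2  add(add(SZ, SZ), mul(add(Z, SSZ), add(SZ, SZ)))
  →3  add(S(add(Z, SZ)), mul(add(Z, SSZ), add(SZ, SZ)))
  →4  S(add(add(Z, SZ), mul(add(Z, SSZ), add(SZ, SZ))))
  →5  S(add(SZ, mul(add(Z, SSZ), add(SZ, SZ))))
  →6  S(S(add(Z, mul(add(Z, SSZ), add(SZ, SZ)))))
  →7  S(S(mul(add(Z, SSZ), add(SZ, SZ))))
  →8  S(S(mul(SSZ, add(SZ, SZ))))
  →9  S(S(add(add(SZ, SZ), mul(SZ, add(SZ, SZ)))))
  →10  S(S(add(S(add(Z, SZ)), mul(SZ, add(SZ, SZ)))))
  →11  S(S(S(add(add(Z, SZ), mul(SZ, add(SZ, SZ))))))
  →12  S(S(S(add(SZ, mul(SZ, add(SZ, SZ))))))
  →13  S(S(S(S(add(Z, mul(SZ, add(SZ, SZ)))))))
  →14  S(S(S(S(mul(SZ, add(SZ, SZ))))))
  →15  S(S(S(S(add(add(SZ, SZ), mul(Z, add(SZ, SZ)))))))
  →16  S(S(S(S(add(S(add(Z, SZ)), mul(Z, add(SZ, SZ)))))))
  →17  S(S(S(S(S(add(add(Z, SZ), mul(Z, add(SZ, SZ))))))))
  →18  S(S(S(S(S(add(SZ, mul(Z, add(SZ, SZ))))))))
  →19  S(S(S(S(S(S(add(Z, mul(Z, add(SZ, SZ)))))))))
  →20  S(S(S(S(S(S(mul(Z, add(SZ, SZ))))))))
  →21  S^6(Z)

Answer: SAME — A ⇓ S^6(Z), B ⇓ S^6(Z)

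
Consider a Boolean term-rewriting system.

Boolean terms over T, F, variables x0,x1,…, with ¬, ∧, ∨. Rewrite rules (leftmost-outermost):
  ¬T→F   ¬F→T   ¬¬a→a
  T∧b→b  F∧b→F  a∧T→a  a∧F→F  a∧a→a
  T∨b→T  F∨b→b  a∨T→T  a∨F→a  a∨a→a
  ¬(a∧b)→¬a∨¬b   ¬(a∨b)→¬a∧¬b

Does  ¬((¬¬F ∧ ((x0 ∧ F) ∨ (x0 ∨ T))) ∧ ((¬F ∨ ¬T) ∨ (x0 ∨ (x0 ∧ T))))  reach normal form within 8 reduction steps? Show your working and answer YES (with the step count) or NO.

  start: ¬((¬¬F ∧ ((x0 ∧ F) ∨ (x0 ∨ T))) ∧ ((¬F ∨ ¬T) ∨ (x0 ∨ (x0 ∧ T))))
  step 1: ¬(¬¬F ∧ ((x0 ∧ F) ∨ (x0 ∨ T))) ∨ ¬((¬F ∨ ¬T) ∨ (x0 ∨ (x0 ∧ T)))
  step 2: (¬¬¬F ∨ ¬((x0 ∧ F) ∨ (x0 ∨ T))) ∨ ¬((¬F ∨ ¬T) ∨ (x0 ∨ (x0 ∧ T)))
  step 3: (¬F ∨ ¬((x0 ∧ F) ∨ (x0 ∨ T))) ∨ ¬((¬F ∨ ¬T) ∨ (x0 ∨ (x0 ∧ T)))
  step 4: (T ∨ ¬((x0 ∧ F) ∨ (x0 ∨ T))) ∨ ¬((¬F ∨ ¬T) ∨ (x0 ∨ (x0 ∧ T)))
  step 5: T ∨ ¬((¬F ∨ ¬T) ∨ (x0 ∨ (x0 ∧ T)))
  step 6: T

Answer: YES — reaches normal form T in 6 ≤ 8 steps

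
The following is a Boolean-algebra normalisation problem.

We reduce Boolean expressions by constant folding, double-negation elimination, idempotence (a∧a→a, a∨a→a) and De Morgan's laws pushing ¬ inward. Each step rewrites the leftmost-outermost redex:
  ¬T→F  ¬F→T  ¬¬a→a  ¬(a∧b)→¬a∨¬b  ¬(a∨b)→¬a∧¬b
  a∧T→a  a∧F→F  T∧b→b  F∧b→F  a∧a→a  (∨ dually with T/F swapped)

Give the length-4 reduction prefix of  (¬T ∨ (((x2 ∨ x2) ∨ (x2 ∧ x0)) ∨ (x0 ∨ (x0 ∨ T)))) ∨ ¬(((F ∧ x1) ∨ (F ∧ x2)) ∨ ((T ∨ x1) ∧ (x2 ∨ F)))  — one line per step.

Answer: after 4 steps: ((x2 ∨ (x2 ∧ x0)) ∨ (x0 ∨ T)) ∨ ¬(((F ∧ x1) ∨ (F ∧ x2)) ∨ ((T ∨ x1) ∧ (x2 ∨ F)))

Reduction:
  start: (¬T ∨ (((x2 ∨ x2) ∨ (x2 ∧ x0)) ∨ (x0 ∨ (x0 ∨ T)))) ∨ ¬(((F ∧ x1) ∨ (F ∧ x2)) ∨ ((T ∨ x1) ∧ (x2 ∨ F)))
  →1  (F ∨ (((x2 ∨ x2) ∨ (x2 ∧ x0)) ∨ (x0 ∨ (x0 ∨ T)))) ∨ ¬(((F ∧ x1) ∨ (F ∧ x2)) ∨ ((T ∨ x1) ∧ (x2 ∨ F)))
  →2  (((x2 ∨ x2) ∨ (x2 ∧ x0)) ∨ (x0 ∨ (x0 ∨ T))) ∨ ¬(((F ∧ x1) ∨ (F ∧ x2)) ∨ ((T ∨ x1) ∧ (x2 ∨ F)))
  →3  ((x2 ∨ (x2 ∧ x0)) ∨ (x0 ∨ (x0 ∨ T))) ∨ ¬(((F ∧ x1) ∨ (F ∧ x2)) ∨ ((T ∨ x1) ∧ (x2 ∨ F)))
  →4  ((x2 ∨ (x2 ∧ x0)) ∨ (x0 ∨ T)) ∨ ¬(((F ∧ x1) ∨ (F ∧ x2)) ∨ ((T ∨ x1) ∧ (x2 ∨ F)))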